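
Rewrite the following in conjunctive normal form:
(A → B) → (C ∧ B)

(A → B) → (C ∧ B)
⇔ ¬(A → B) ∨ (C ∧ B)   [eliminate →]
⇔ ¬(¬A ∨ B) ∨ (C ∧ B)   [eliminate →]
⇔ (¬¬A ∧ ¬B) ∨ (C ∧ B)   [De Morgan]
⇔ (A ∧ ¬B) ∨ (C ∧ B)   [double negation]
⇔ (A ∨ C) ∧ (A ∨ B) ∧ (¬B ∨ C) ∧ (¬B ∨ B)   [distribute ∨ over ∧]
⇔ (A ∨ C) ∧ (A ∨ B) ∧ (¬B ∨ C)   [simplify]

(A ∨ C) ∧ (A ∨ B) ∧ (¬B ∨ C)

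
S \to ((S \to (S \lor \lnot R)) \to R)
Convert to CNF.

\lnot S \lor R

S \to ((S \to (S \lor \lnot R)) \to R)
⇔ \lnot S \lor ((S \to (S \lor \lnot R)) \to R)
⇔ \lnot S \lor \lnot (S \to (S \lor \lnot R)) \lor R
⇔ \lnot S \lor \lnot (\lnot S \lor S \lor \lnot R) \lor R
⇔ \lnot S \lor (\lnot \lnot S \land \lnot S \land \lnot \lnot R) \lor R
⇔ \lnot S \lor (S \land \lnot S \land \lnot \lnot R) \lor R
⇔ \lnot S \lor (S \land \lnot S \land R) \lor R
⇔ (\lnot S \lor S \lor R) \land (\lnot S \lor \lnot S \lor R) \land (\lnot S \lor R \lor R)
⇔ \lnot S \lor R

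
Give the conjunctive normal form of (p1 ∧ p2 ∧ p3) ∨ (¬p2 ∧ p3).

(p1 ∨ ¬p2) ∧ p3

(p1 ∧ p2 ∧ p3) ∨ (¬p2 ∧ p3)
= (p1 ∨ ¬p2) ∧ (p1 ∨ p3) ∧ (p2 ∨ ¬p2) ∧ (p2 ∨ p3) ∧ (p3 ∨ ¬p2) ∧ (p3 ∨ p3)   [distribute ∨ over ∧]
= (p1 ∨ ¬p2) ∧ p3   [simplify]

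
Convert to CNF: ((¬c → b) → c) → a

(c ∨ b ∨ a) ∧ (¬c ∨ a)

((¬c → b) → c) → a
≡ ¬((¬c → b) → c) ∨ a   (eliminate →)
≡ ¬(¬(¬c → b) ∨ c) ∨ a   (eliminate →)
≡ ¬(¬(¬¬c ∨ b) ∨ c) ∨ a   (eliminate →)
≡ (¬¬(¬¬c ∨ b) ∧ ¬c) ∨ a   (De Morgan)
≡ ((¬¬c ∨ b) ∧ ¬c) ∨ a   (double negation)
≡ ((c ∨ b) ∧ ¬c) ∨ a   (double negation)
≡ (c ∨ b ∨ a) ∧ (¬c ∨ a)   (distribute ∨ over ∧)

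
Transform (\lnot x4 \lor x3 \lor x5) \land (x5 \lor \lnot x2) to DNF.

(\lnot x4 \lor x3 \lor x5) \land (x5 \lor \lnot x2)
≡ (\lnot x4 \land x5) \lor (\lnot x4 \land \lnot x2) \lor (x3 \land x5) \lor (x3 \land \lnot x2) \lor (x5 \land x5) \lor (x5 \land \lnot x2)   [distribute \land over \lor]
≡ (\lnot x4 \land \lnot x2) \lor (x3 \land \lnot x2) \lor x5   [simplify]

(\lnot x4 \land \lnot x2) \lor (x3 \land \lnot x2) \lor x5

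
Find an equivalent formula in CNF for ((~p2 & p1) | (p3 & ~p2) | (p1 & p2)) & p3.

(~p2 | p1) & p3

((~p2 & p1) | (p3 & ~p2) | (p1 & p2)) & p3
≡ (~p2 | p3 | p1) & (~p2 | p3 | p2) & (~p2 | ~p2 | p1) & (~p2 | ~p2 | p2) & (p1 | p3 | p1) & (p1 | p3 | p2) & (p1 | ~p2 | p1) & (p1 | ~p2 | p2) & p3   [distribute | over &]
≡ (~p2 | p1) & p3   [simplify]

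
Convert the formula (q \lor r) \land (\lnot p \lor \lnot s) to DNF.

(q \land \lnot p) \lor (q \land \lnot s) \lor (r \land \lnot p) \lor (r \land \lnot s)

(q \lor r) \land (\lnot p \lor \lnot s)
= (q \land \lnot p) \lor (q \land \lnot s) \lor (r \land \lnot p) \lor (r \land \lnot s)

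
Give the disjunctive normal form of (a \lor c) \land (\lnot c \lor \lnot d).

(a \land \lnot c) \lor (a \land \lnot d) \lor (c \land \lnot d)

(a \lor c) \land (\lnot c \lor \lnot d)
= (a \land \lnot c) \lor (a \land \lnot d) \lor (c \land \lnot c) \lor (c \land \lnot d)   [distribute \land over \lor]
= (a \land \lnot c) \lor (a \land \lnot d) \lor (c \land \lnot d)   [simplify]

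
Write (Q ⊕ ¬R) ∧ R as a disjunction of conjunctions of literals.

Q ∧ R

(Q ⊕ ¬R) ∧ R
= ((Q ∧ ¬¬R) ∨ (¬Q ∧ ¬R)) ∧ R   — expand ⊕
= ((Q ∧ R) ∨ (¬Q ∧ ¬R)) ∧ R   — double negation
= (Q ∧ R ∧ R) ∨ (¬Q ∧ ¬R ∧ R)   — distribute ∧ over ∨
= Q ∧ R   — simplify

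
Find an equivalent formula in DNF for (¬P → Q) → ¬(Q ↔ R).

(¬P → Q) → ¬(Q ↔ R)
≡ ¬(¬P → Q) ∨ ¬(Q ↔ R)   [eliminate →]
≡ ¬(¬¬P ∨ Q) ∨ ¬(Q ↔ R)   [eliminate →]
≡ ¬(¬¬P ∨ Q) ∨ ¬((Q → R) ∧ (R → Q))   [eliminate ↔]
≡ ¬(¬¬P ∨ Q) ∨ ¬((¬Q ∨ R) ∧ (R → Q))   [eliminate →]
≡ ¬(¬¬P ∨ Q) ∨ ¬((¬Q ∨ R) ∧ (¬R ∨ Q))   [eliminate →]
≡ ¬¬¬P ∧ ¬Q ∨ ¬((¬Q ∨ R) ∧ (¬R ∨ Q))   [De Morgan]
≡ ¬P ∧ ¬Q ∨ ¬((¬Q ∨ R) ∧ (¬R ∨ Q))   [double negation]
≡ ¬P ∧ ¬Q ∨ ¬(¬Q ∨ R) ∨ ¬(¬R ∨ Q)   [De Morgan]
≡ ¬P ∧ ¬Q ∨ ¬¬Q ∧ ¬R ∨ ¬(¬R ∨ Q)   [De Morgan]
≡ ¬P ∧ ¬Q ∨ Q ∧ ¬R ∨ ¬(¬R ∨ Q)   [double negation]
≡ ¬P ∧ ¬Q ∨ Q ∧ ¬R ∨ ¬¬R ∧ ¬Q   [De Morgan]
≡ ¬P ∧ ¬Q ∨ Q ∧ ¬R ∨ R ∧ ¬Q   [double negation]

¬P ∧ ¬Q ∨ Q ∧ ¬R ∨ R ∧ ¬Q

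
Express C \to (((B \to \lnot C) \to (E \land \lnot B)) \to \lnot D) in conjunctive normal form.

(\lnot C \lor \lnot B \lor \lnot D) \land (\lnot C \lor \lnot E \lor B \lor \lnot D)

C \to (((B \to \lnot C) \to (E \land \lnot B)) \to \lnot D)
⇔ \lnot C \lor (((B \to \lnot C) \to (E \land \lnot B)) \to \lnot D)   [eliminate \to]
⇔ \lnot C \lor \lnot ((B \to \lnot C) \to (E \land \lnot B)) \lor \lnot D   [eliminate \to]
⇔ \lnot C \lor \lnot (\lnot (B \to \lnot C) \lor (E \land \lnot B)) \lor \lnot D   [eliminate \to]
⇔ \lnot C \lor \lnot (\lnot (\lnot B \lor \lnot C) \lor (E \land \lnot B)) \lor \lnot D   [eliminate \to]
⇔ \lnot C \lor (\lnot \lnot (\lnot B \lor \lnot C) \land \lnot (E \land \lnot B)) \lor \lnot D   [De Morgan]
⇔ \lnot C \lor ((\lnot B \lor \lnot C) \land \lnot (E \land \lnot B)) \lor \lnot D   [double negation]
⇔ \lnot C \lor ((\lnot B \lor \lnot C) \land (\lnot E \lor \lnot \lnot B)) \lor \lnot D   [De Morgan]
⇔ \lnot C \lor ((\lnot B \lor \lnot C) \land (\lnot E \lor B)) \lor \lnot D   [double negation]
⇔ (\lnot C \lor \lnot B \lor \lnot C \lor \lnot D) \land (\lnot C \lor \lnot E \lor B \lor \lnot D)   [distribute \lor over \land]
⇔ (\lnot C \lor \lnot B \lor \lnot D) \land (\lnot C \lor \lnot E \lor B \lor \lnot D)   [simplify]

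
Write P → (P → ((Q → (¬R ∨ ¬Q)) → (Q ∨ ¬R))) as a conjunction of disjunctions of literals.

¬P ∨ Q ∨ ¬R

P → (P → ((Q → (¬R ∨ ¬Q)) → (Q ∨ ¬R)))
≡ ¬P ∨ (P → ((Q → (¬R ∨ ¬Q)) → (Q ∨ ¬R)))   — eliminate →
≡ ¬P ∨ ¬P ∨ ((Q → (¬R ∨ ¬Q)) → (Q ∨ ¬R))   — eliminate →
≡ ¬P ∨ ¬P ∨ ¬(Q → (¬R ∨ ¬Q)) ∨ Q ∨ ¬R   — eliminate →
≡ ¬P ∨ ¬P ∨ ¬(¬Q ∨ ¬R ∨ ¬Q) ∨ Q ∨ ¬R   — eliminate →
≡ ¬P ∨ ¬P ∨ (¬¬Q ∧ ¬¬R ∧ ¬¬Q) ∨ Q ∨ ¬R   — De Morgan
≡ ¬P ∨ ¬P ∨ (Q ∧ ¬¬R ∧ ¬¬Q) ∨ Q ∨ ¬R   — double negation
≡ ¬P ∨ ¬P ∨ (Q ∧ R ∧ ¬¬Q) ∨ Q ∨ ¬R   — double negation
≡ ¬P ∨ ¬P ∨ (Q ∧ R ∧ Q) ∨ Q ∨ ¬R   — double negation
≡ (¬P ∨ ¬P ∨ Q ∨ Q ∨ ¬R) ∧ (¬P ∨ ¬P ∨ R ∨ Q ∨ ¬R) ∧ (¬P ∨ ¬P ∨ Q ∨ Q ∨ ¬R)   — distribute ∨ over ∧
≡ ¬P ∨ Q ∨ ¬R   — simplify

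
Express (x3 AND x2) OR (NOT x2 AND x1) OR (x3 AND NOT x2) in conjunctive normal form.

(x3 AND x2) OR (NOT x2 AND x1) OR (x3 AND NOT x2)
⇔ (x3 OR NOT x2 OR x3) AND (x3 OR NOT x2 OR NOT x2) AND (x3 OR x1 OR x3) AND (x3 OR x1 OR NOT x2) AND (x2 OR NOT x2 OR x3) AND (x2 OR NOT x2 OR NOT x2) AND (x2 OR x1 OR x3) AND (x2 OR x1 OR NOT x2)   (distribute OR over AND)
⇔ (x3 OR NOT x2) AND (x3 OR x1)   (simplify)

(x3 OR NOT x2) AND (x3 OR x1)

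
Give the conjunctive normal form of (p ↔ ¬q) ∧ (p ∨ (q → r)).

(p ↔ ¬q) ∧ (p ∨ (q → r))
= (p → ¬q) ∧ (¬q → p) ∧ (p ∨ (q → r))   (eliminate ↔)
= (¬p ∨ ¬q) ∧ (¬q → p) ∧ (p ∨ (q → r))   (eliminate →)
= (¬p ∨ ¬q) ∧ (¬¬q ∨ p) ∧ (p ∨ (q → r))   (eliminate →)
= (¬p ∨ ¬q) ∧ (¬¬q ∨ p) ∧ (p ∨ ¬q ∨ r)   (eliminate →)
= (¬p ∨ ¬q) ∧ (q ∨ p) ∧ (p ∨ ¬q ∨ r)   (double negation)

(¬p ∨ ¬q) ∧ (q ∨ p) ∧ (p ∨ ¬q ∨ r)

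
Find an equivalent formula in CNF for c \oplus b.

(c \lor b) \land (\lnot c \lor \lnot b)

c \oplus b
= (c \lor b) \land \lnot (c \land b)   (expand \oplus)
= (c \lor b) \land (\lnot c \lor \lnot b)   (De Morgan)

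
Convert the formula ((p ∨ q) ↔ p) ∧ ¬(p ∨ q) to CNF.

((p ∨ q) ↔ p) ∧ ¬(p ∨ q)
≡ ((p ∨ q) → p) ∧ (p → (p ∨ q)) ∧ ¬(p ∨ q)   — eliminate ↔
≡ (¬(p ∨ q) ∨ p) ∧ (p → (p ∨ q)) ∧ ¬(p ∨ q)   — eliminate →
≡ (¬(p ∨ q) ∨ p) ∧ (¬p ∨ p ∨ q) ∧ ¬(p ∨ q)   — eliminate →
≡ ((¬p ∧ ¬q) ∨ p) ∧ (¬p ∨ p ∨ q) ∧ ¬(p ∨ q)   — De Morgan
≡ ((¬p ∧ ¬q) ∨ p) ∧ (¬p ∨ p ∨ q) ∧ ¬p ∧ ¬q   — De Morgan
≡ (¬p ∨ p) ∧ (¬q ∨ p) ∧ (¬p ∨ p ∨ q) ∧ ¬p ∧ ¬q   — distribute ∨ over ∧
≡ ¬p ∧ ¬q   — simplify

¬p ∧ ¬q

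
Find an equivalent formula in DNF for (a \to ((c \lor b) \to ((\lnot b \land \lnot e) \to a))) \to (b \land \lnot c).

(a \to ((c \lor b) \to ((\lnot b \land \lnot e) \to a))) \to (b \land \lnot c)
= \lnot (a \to ((c \lor b) \to ((\lnot b \land \lnot e) \to a))) \lor (b \land \lnot c)   [eliminate \to]
= \lnot (\lnot a \lor ((c \lor b) \to ((\lnot b \land \lnot e) \to a))) \lor (b \land \lnot c)   [eliminate \to]
= \lnot (\lnot a \lor \lnot (c \lor b) \lor ((\lnot b \land \lnot e) \to a)) \lor (b \land \lnot c)   [eliminate \to]
= \lnot (\lnot a \lor \lnot (c \lor b) \lor \lnot (\lnot b \land \lnot e) \lor a) \lor (b \land \lnot c)   [eliminate \to]
= (\lnot \lnot a \land \lnot \lnot (c \lor b) \land \lnot \lnot (\lnot b \land \lnot e) \land \lnot a) \lor (b \land \lnot c)   [De Morgan]
= (a \land \lnot \lnot (c \lor b) \land \lnot \lnot (\lnot b \land \lnot e) \land \lnot a) \lor (b \land \lnot c)   [double negation]
= (a \land (c \lor b) \land \lnot \lnot (\lnot b \land \lnot e) \land \lnot a) \lor (b \land \lnot c)   [double negation]
= (a \land (c \lor b) \land \lnot b \land \lnot e \land \lnot a) \lor (b \land \lnot c)   [double negation]
= (a \land c \land \lnot b \land \lnot e \land \lnot a) \lor (a \land b \land \lnot b \land \lnot e \land \lnot a) \lor (b \land \lnot c)   [distribute \land over \lor]
= b \land \lnot c   [simplify]

b \land \lnot c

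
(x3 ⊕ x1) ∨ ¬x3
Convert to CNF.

¬x3 ∨ ¬x1

(x3 ⊕ x1) ∨ ¬x3
⇔ ((x3 ∨ x1) ∧ ¬(x3 ∧ x1)) ∨ ¬x3
⇔ ((x3 ∨ x1) ∧ (¬x3 ∨ ¬x1)) ∨ ¬x3
⇔ (x3 ∨ x1 ∨ ¬x3) ∧ (¬x3 ∨ ¬x1 ∨ ¬x3)
⇔ ¬x3 ∨ ¬x1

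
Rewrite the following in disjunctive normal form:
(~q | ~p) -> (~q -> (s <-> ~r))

q | (~s & r) | (~r & s)

(~q | ~p) -> (~q -> (s <-> ~r))
⇔ ~(~q | ~p) | (~q -> (s <-> ~r))   [eliminate ->]
⇔ ~(~q | ~p) | ~~q | (s <-> ~r)   [eliminate ->]
⇔ ~(~q | ~p) | ~~q | ((s -> ~r) & (~r -> s))   [eliminate <->]
⇔ ~(~q | ~p) | ~~q | ((~s | ~r) & (~r -> s))   [eliminate ->]
⇔ ~(~q | ~p) | ~~q | ((~s | ~r) & (~~r | s))   [eliminate ->]
⇔ (~~q & ~~p) | ~~q | ((~s | ~r) & (~~r | s))   [De Morgan]
⇔ (q & ~~p) | ~~q | ((~s | ~r) & (~~r | s))   [double negation]
⇔ (q & p) | ~~q | ((~s | ~r) & (~~r | s))   [double negation]
⇔ (q & p) | q | ((~s | ~r) & (~~r | s))   [double negation]
⇔ (q & p) | q | ((~s | ~r) & (r | s))   [double negation]
⇔ (q & p) | q | (~s & r) | (~s & s) | (~r & r) | (~r & s)   [distribute & over |]
⇔ q | (~s & r) | (~r & s)   [simplify]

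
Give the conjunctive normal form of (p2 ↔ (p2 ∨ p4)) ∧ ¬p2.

(¬p4 ∨ p2) ∧ ¬p2

(p2 ↔ (p2 ∨ p4)) ∧ ¬p2
≡ (p2 → (p2 ∨ p4)) ∧ ((p2 ∨ p4) → p2) ∧ ¬p2   [eliminate ↔]
≡ (¬p2 ∨ p2 ∨ p4) ∧ ((p2 ∨ p4) → p2) ∧ ¬p2   [eliminate →]
≡ (¬p2 ∨ p2 ∨ p4) ∧ (¬(p2 ∨ p4) ∨ p2) ∧ ¬p2   [eliminate →]
≡ (¬p2 ∨ p2 ∨ p4) ∧ ((¬p2 ∧ ¬p4) ∨ p2) ∧ ¬p2   [De Morgan]
≡ (¬p2 ∨ p2 ∨ p4) ∧ (¬p2 ∨ p2) ∧ (¬p4 ∨ p2) ∧ ¬p2   [distribute ∨ over ∧]
≡ (¬p4 ∨ p2) ∧ ¬p2   [simplify]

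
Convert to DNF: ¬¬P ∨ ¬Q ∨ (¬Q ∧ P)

P ∨ ¬Q

¬¬P ∨ ¬Q ∨ (¬Q ∧ P)
≡ P ∨ ¬Q ∨ (¬Q ∧ P)   [double negation]
≡ P ∨ ¬Q   [simplify]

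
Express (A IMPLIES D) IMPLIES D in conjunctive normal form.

(A IMPLIES D) IMPLIES D
= NOT (A IMPLIES D) OR D   [eliminate IMPLIES]
= NOT (NOT A OR D) OR D   [eliminate IMPLIES]
= (NOT NOT A AND NOT D) OR D   [De Morgan]
= (A AND NOT D) OR D   [double negation]
= (A OR D) AND (NOT D OR D)   [distribute OR over AND]
= A OR D   [simplify]

A OR D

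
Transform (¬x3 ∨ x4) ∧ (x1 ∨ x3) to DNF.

(¬x3 ∨ x4) ∧ (x1 ∨ x3)
≡ (¬x3 ∧ x1) ∨ (¬x3 ∧ x3) ∨ (x4 ∧ x1) ∨ (x4 ∧ x3)   — distribute ∧ over ∨
≡ (¬x3 ∧ x1) ∨ (x4 ∧ x1) ∨ (x4 ∧ x3)   — simplify

(¬x3 ∧ x1) ∨ (x4 ∧ x1) ∨ (x4 ∧ x3)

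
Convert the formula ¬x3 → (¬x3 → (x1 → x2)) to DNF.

x3 ∨ ¬x1 ∨ x2

¬x3 → (¬x3 → (x1 → x2))
= ¬¬x3 ∨ (¬x3 → (x1 → x2))   [eliminate →]
= ¬¬x3 ∨ ¬¬x3 ∨ (x1 → x2)   [eliminate →]
= ¬¬x3 ∨ ¬¬x3 ∨ ¬x1 ∨ x2   [eliminate →]
= x3 ∨ ¬¬x3 ∨ ¬x1 ∨ x2   [double negation]
= x3 ∨ x3 ∨ ¬x1 ∨ x2   [double negation]
= x3 ∨ ¬x1 ∨ x2   [simplify]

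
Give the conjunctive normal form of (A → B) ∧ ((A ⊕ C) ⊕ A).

(A → B) ∧ ((A ⊕ C) ⊕ A)
= (¬A ∨ B) ∧ ((A ⊕ C) ⊕ A)   — eliminate →
= (¬A ∨ B) ∧ ((A ⊕ C) ∨ A) ∧ ¬((A ⊕ C) ∧ A)   — expand ⊕
= (¬A ∨ B) ∧ (((A ∨ C) ∧ ¬(A ∧ C)) ∨ A) ∧ ¬((A ⊕ C) ∧ A)   — expand ⊕
= (¬A ∨ B) ∧ (((A ∨ C) ∧ ¬(A ∧ C)) ∨ A) ∧ ¬((A ∨ C) ∧ ¬(A ∧ C) ∧ A)   — expand ⊕
= (¬A ∨ B) ∧ (((A ∨ C) ∧ (¬A ∨ ¬C)) ∨ A) ∧ ¬((A ∨ C) ∧ ¬(A ∧ C) ∧ A)   — De Morgan
= (¬A ∨ B) ∧ (((A ∨ C) ∧ (¬A ∨ ¬C)) ∨ A) ∧ (¬(A ∨ C) ∨ ¬¬(A ∧ C) ∨ ¬A)   — De Morgan
= (¬A ∨ B) ∧ (((A ∨ C) ∧ (¬A ∨ ¬C)) ∨ A) ∧ ((¬A ∧ ¬C) ∨ ¬¬(A ∧ C) ∨ ¬A)   — De Morgan
= (¬A ∨ B) ∧ (((A ∨ C) ∧ (¬A ∨ ¬C)) ∨ A) ∧ ((¬A ∧ ¬C) ∨ (A ∧ C) ∨ ¬A)   — double negation
= (¬A ∨ B) ∧ (A ∨ C ∨ A) ∧ (¬A ∨ ¬C ∨ A) ∧ (¬A ∨ A ∨ ¬A) ∧ (¬A ∨ C ∨ ¬A) ∧ (¬C ∨ A ∨ ¬A) ∧ (¬C ∨ C ∨ ¬A)   — distribute ∨ over ∧
= (¬A ∨ B) ∧ (A ∨ C) ∧ (¬A ∨ C)   — simplify

(¬A ∨ B) ∧ (A ∨ C) ∧ (¬A ∨ C)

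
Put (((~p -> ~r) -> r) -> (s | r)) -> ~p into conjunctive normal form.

(~p | r) & (~s | ~p) & (~r | ~p)

(((~p -> ~r) -> r) -> (s | r)) -> ~p
≡ ~(((~p -> ~r) -> r) -> (s | r)) | ~p   [eliminate ->]
≡ ~(~((~p -> ~r) -> r) | s | r) | ~p   [eliminate ->]
≡ ~(~(~(~p -> ~r) | r) | s | r) | ~p   [eliminate ->]
≡ ~(~(~(~~p | ~r) | r) | s | r) | ~p   [eliminate ->]
≡ (~~(~(~~p | ~r) | r) & ~s & ~r) | ~p   [De Morgan]
≡ ((~(~~p | ~r) | r) & ~s & ~r) | ~p   [double negation]
≡ (((~~~p & ~~r) | r) & ~s & ~r) | ~p   [De Morgan]
≡ (((~p & ~~r) | r) & ~s & ~r) | ~p   [double negation]
≡ (((~p & r) | r) & ~s & ~r) | ~p   [double negation]
≡ (~p | r | ~p) & (r | r | ~p) & (~s | ~p) & (~r | ~p)   [distribute | over &]
≡ (~p | r) & (~s | ~p) & (~r | ~p)   [simplify]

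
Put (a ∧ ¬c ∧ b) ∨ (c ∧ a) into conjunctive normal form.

(a ∧ ¬c ∧ b) ∨ (c ∧ a)
≡ (a ∨ c) ∧ (a ∨ a) ∧ (¬c ∨ c) ∧ (¬c ∨ a) ∧ (b ∨ c) ∧ (b ∨ a)   (distribute ∨ over ∧)
≡ a ∧ (b ∨ c)   (simplify)

a ∧ (b ∨ c)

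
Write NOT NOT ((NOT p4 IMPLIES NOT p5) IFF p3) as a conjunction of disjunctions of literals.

NOT NOT ((NOT p4 IMPLIES NOT p5) IFF p3)
= NOT NOT (((NOT p4 IMPLIES NOT p5) IMPLIES p3) AND (p3 IMPLIES (NOT p4 IMPLIES NOT p5)))   — eliminate IFF
= NOT NOT ((NOT (NOT p4 IMPLIES NOT p5) OR p3) AND (p3 IMPLIES (NOT p4 IMPLIES NOT p5)))   — eliminate IMPLIES
= NOT NOT ((NOT (NOT NOT p4 OR NOT p5) OR p3) AND (p3 IMPLIES (NOT p4 IMPLIES NOT p5)))   — eliminate IMPLIES
= NOT NOT ((NOT (NOT NOT p4 OR NOT p5) OR p3) AND (NOT p3 OR (NOT p4 IMPLIES NOT p5)))   — eliminate IMPLIES
= NOT NOT ((NOT (NOT NOT p4 OR NOT p5) OR p3) AND (NOT p3 OR NOT NOT p4 OR NOT p5))   — eliminate IMPLIES
= (NOT (NOT NOT p4 OR NOT p5) OR p3) AND (NOT p3 OR NOT NOT p4 OR NOT p5)   — double negation
= ((NOT NOT NOT p4 AND NOT NOT p5) OR p3) AND (NOT p3 OR NOT NOT p4 OR NOT p5)   — De Morgan
= ((NOT p4 AND NOT NOT p5) OR p3) AND (NOT p3 OR NOT NOT p4 OR NOT p5)   — double negation
= ((NOT p4 AND p5) OR p3) AND (NOT p3 OR NOT NOT p4 OR NOT p5)   — double negation
= ((NOT p4 AND p5) OR p3) AND (NOT p3 OR p4 OR NOT p5)   — double negation
= (NOT p4 OR p3) AND (p5 OR p3) AND (NOT p3 OR p4 OR NOT p5)   — distribute OR over AND

(NOT p4 OR p3) AND (p5 OR p3) AND (NOT p3 OR p4 OR NOT p5)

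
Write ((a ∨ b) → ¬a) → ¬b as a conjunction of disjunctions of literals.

a ∨ ¬b

((a ∨ b) → ¬a) → ¬b
= ¬((a ∨ b) → ¬a) ∨ ¬b   [eliminate →]
= ¬(¬(a ∨ b) ∨ ¬a) ∨ ¬b   [eliminate →]
= (¬¬(a ∨ b) ∧ ¬¬a) ∨ ¬b   [De Morgan]
= ((a ∨ b) ∧ ¬¬a) ∨ ¬b   [double negation]
= ((a ∨ b) ∧ a) ∨ ¬b   [double negation]
= (a ∨ b ∨ ¬b) ∧ (a ∨ ¬b)   [distribute ∨ over ∧]
= a ∨ ¬b   [simplify]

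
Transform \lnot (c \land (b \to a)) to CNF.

(\lnot c \lor b) \land (\lnot c \lor \lnot a)

\lnot (c \land (b \to a))
≡ \lnot (c \land (\lnot b \lor a))
≡ \lnot c \lor \lnot (\lnot b \lor a)
≡ \lnot c \lor (\lnot \lnot b \land \lnot a)
≡ \lnot c \lor (b \land \lnot a)
≡ (\lnot c \lor b) \land (\lnot c \lor \lnot a)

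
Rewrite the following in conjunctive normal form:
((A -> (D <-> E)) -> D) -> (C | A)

~D | C | A

((A -> (D <-> E)) -> D) -> (C | A)
⇔ ~((A -> (D <-> E)) -> D) | C | A   (eliminate ->)
⇔ ~(~(A -> (D <-> E)) | D) | C | A   (eliminate ->)
⇔ ~(~(~A | (D <-> E)) | D) | C | A   (eliminate ->)
⇔ ~(~(~A | ((D -> E) & (E -> D))) | D) | C | A   (eliminate <->)
⇔ ~(~(~A | ((~D | E) & (E -> D))) | D) | C | A   (eliminate ->)
⇔ ~(~(~A | ((~D | E) & (~E | D))) | D) | C | A   (eliminate ->)
⇔ (~~(~A | ((~D | E) & (~E | D))) & ~D) | C | A   (De Morgan)
⇔ ((~A | ((~D | E) & (~E | D))) & ~D) | C | A   (double negation)
⇔ (~A | ~D | E | C | A) & (~A | ~E | D | C | A) & (~D | C | A)   (distribute | over &)
⇔ ~D | C | A   (simplify)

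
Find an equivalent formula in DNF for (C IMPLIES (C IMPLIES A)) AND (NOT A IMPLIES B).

(C IMPLIES (C IMPLIES A)) AND (NOT A IMPLIES B)
= (NOT C OR (C IMPLIES A)) AND (NOT A IMPLIES B)   (eliminate IMPLIES)
= (NOT C OR NOT C OR A) AND (NOT A IMPLIES B)   (eliminate IMPLIES)
= (NOT C OR NOT C OR A) AND (NOT NOT A OR B)   (eliminate IMPLIES)
= (NOT C OR NOT C OR A) AND (A OR B)   (double negation)
= (NOT C AND A) OR (NOT C AND B) OR (NOT C AND A) OR (NOT C AND B) OR (A AND A) OR (A AND B)   (distribute AND over OR)
= (NOT C AND B) OR A   (simplify)

(NOT C AND B) OR A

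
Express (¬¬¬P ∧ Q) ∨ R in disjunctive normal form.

(¬¬¬P ∧ Q) ∨ R
≡ (¬P ∧ Q) ∨ R   — double negation

(¬P ∧ Q) ∨ R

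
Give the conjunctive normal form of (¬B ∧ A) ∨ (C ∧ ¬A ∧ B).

(¬B ∨ C) ∧ (¬B ∨ ¬A) ∧ (A ∨ C) ∧ (A ∨ B)

(¬B ∧ A) ∨ (C ∧ ¬A ∧ B)
= (¬B ∨ C) ∧ (¬B ∨ ¬A) ∧ (¬B ∨ B) ∧ (A ∨ C) ∧ (A ∨ ¬A) ∧ (A ∨ B)   — distribute ∨ over ∧
= (¬B ∨ C) ∧ (¬B ∨ ¬A) ∧ (A ∨ C) ∧ (A ∨ B)   — simplify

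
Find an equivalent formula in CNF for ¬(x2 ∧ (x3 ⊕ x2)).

¬x2 ∨ x3

¬(x2 ∧ (x3 ⊕ x2))
≡ ¬(x2 ∧ (x3 ∨ x2) ∧ ¬(x3 ∧ x2))   (expand ⊕)
≡ ¬x2 ∨ ¬(x3 ∨ x2) ∨ ¬¬(x3 ∧ x2)   (De Morgan)
≡ ¬x2 ∨ (¬x3 ∧ ¬x2) ∨ ¬¬(x3 ∧ x2)   (De Morgan)
≡ ¬x2 ∨ (¬x3 ∧ ¬x2) ∨ (x3 ∧ x2)   (double negation)
≡ (¬x2 ∨ ¬x3 ∨ x3) ∧ (¬x2 ∨ ¬x3 ∨ x2) ∧ (¬x2 ∨ ¬x2 ∨ x3) ∧ (¬x2 ∨ ¬x2 ∨ x2)   (distribute ∨ over ∧)
≡ ¬x2 ∨ x3   (simplify)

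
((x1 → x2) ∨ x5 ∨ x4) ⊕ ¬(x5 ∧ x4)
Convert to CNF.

(x1 ∨ x5) ∧ (x1 ∨ x4) ∧ (¬x2 ∨ x5) ∧ (¬x2 ∨ x4) ∧ (¬x5 ∨ x4) ∧ (¬x4 ∨ x5)

((x1 → x2) ∨ x5 ∨ x4) ⊕ ¬(x5 ∧ x4)
⇔ ((x1 → x2) ∨ x5 ∨ x4 ∨ ¬(x5 ∧ x4)) ∧ ¬(((x1 → x2) ∨ x5 ∨ x4) ∧ ¬(x5 ∧ x4))
⇔ (¬x1 ∨ x2 ∨ x5 ∨ x4 ∨ ¬(x5 ∧ x4)) ∧ ¬(((x1 → x2) ∨ x5 ∨ x4) ∧ ¬(x5 ∧ x4))
⇔ (¬x1 ∨ x2 ∨ x5 ∨ x4 ∨ ¬(x5 ∧ x4)) ∧ ¬((¬x1 ∨ x2 ∨ x5 ∨ x4) ∧ ¬(x5 ∧ x4))
⇔ (¬x1 ∨ x2 ∨ x5 ∨ x4 ∨ ¬x5 ∨ ¬x4) ∧ ¬((¬x1 ∨ x2 ∨ x5 ∨ x4) ∧ ¬(x5 ∧ x4))
⇔ (¬x1 ∨ x2 ∨ x5 ∨ x4 ∨ ¬x5 ∨ ¬x4) ∧ (¬(¬x1 ∨ x2 ∨ x5 ∨ x4) ∨ ¬¬(x5 ∧ x4))
⇔ (¬x1 ∨ x2 ∨ x5 ∨ x4 ∨ ¬x5 ∨ ¬x4) ∧ ((¬¬x1 ∧ ¬x2 ∧ ¬x5 ∧ ¬x4) ∨ ¬¬(x5 ∧ x4))
⇔ (¬x1 ∨ x2 ∨ x5 ∨ x4 ∨ ¬x5 ∨ ¬x4) ∧ ((x1 ∧ ¬x2 ∧ ¬x5 ∧ ¬x4) ∨ ¬¬(x5 ∧ x4))
⇔ (¬x1 ∨ x2 ∨ x5 ∨ x4 ∨ ¬x5 ∨ ¬x4) ∧ ((x1 ∧ ¬x2 ∧ ¬x5 ∧ ¬x4) ∨ (x5 ∧ x4))
⇔ (¬x1 ∨ x2 ∨ x5 ∨ x4 ∨ ¬x5 ∨ ¬x4) ∧ (x1 ∨ x5) ∧ (x1 ∨ x4) ∧ (¬x2 ∨ x5) ∧ (¬x2 ∨ x4) ∧ (¬x5 ∨ x5) ∧ (¬x5 ∨ x4) ∧ (¬x4 ∨ x5) ∧ (¬x4 ∨ x4)
⇔ (x1 ∨ x5) ∧ (x1 ∨ x4) ∧ (¬x2 ∨ x5) ∧ (¬x2 ∨ x4) ∧ (¬x5 ∨ x4) ∧ (¬x4 ∨ x5)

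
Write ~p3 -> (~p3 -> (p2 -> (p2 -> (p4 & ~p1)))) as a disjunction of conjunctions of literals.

~p3 -> (~p3 -> (p2 -> (p2 -> (p4 & ~p1))))
⇔ ~~p3 | (~p3 -> (p2 -> (p2 -> (p4 & ~p1))))   (eliminate ->)
⇔ ~~p3 | ~~p3 | (p2 -> (p2 -> (p4 & ~p1)))   (eliminate ->)
⇔ ~~p3 | ~~p3 | ~p2 | (p2 -> (p4 & ~p1))   (eliminate ->)
⇔ ~~p3 | ~~p3 | ~p2 | ~p2 | (p4 & ~p1)   (eliminate ->)
⇔ p3 | ~~p3 | ~p2 | ~p2 | (p4 & ~p1)   (double negation)
⇔ p3 | p3 | ~p2 | ~p2 | (p4 & ~p1)   (double negation)
⇔ p3 | ~p2 | (p4 & ~p1)   (simplify)

p3 | ~p2 | (p4 & ~p1)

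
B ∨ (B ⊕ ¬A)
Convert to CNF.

B ∨ ¬A

B ∨ (B ⊕ ¬A)
⇔ B ∨ (B ∨ ¬A) ∧ ¬(B ∧ ¬A)   [expand ⊕]
⇔ B ∨ (B ∨ ¬A) ∧ (¬B ∨ ¬¬A)   [De Morgan]
⇔ B ∨ (B ∨ ¬A) ∧ (¬B ∨ A)   [double negation]
⇔ (B ∨ B ∨ ¬A) ∧ (B ∨ ¬B ∨ A)   [distribute ∨ over ∧]
⇔ B ∨ ¬A   [simplify]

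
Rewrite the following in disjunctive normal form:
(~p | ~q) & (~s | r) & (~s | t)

(~p & ~s) | (~p & r & t) | (~q & ~s) | (~q & r & t)

(~p | ~q) & (~s | r) & (~s | t)
≡ (~p & ~s & ~s) | (~p & ~s & t) | (~p & r & ~s) | (~p & r & t) | (~q & ~s & ~s) | (~q & ~s & t) | (~q & r & ~s) | (~q & r & t)   [distribute & over |]
≡ (~p & ~s) | (~p & r & t) | (~q & ~s) | (~q & r & t)   [simplify]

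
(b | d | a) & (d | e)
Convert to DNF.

(b & e) | d | (a & e)

(b | d | a) & (d | e)
≡ (b & d) | (b & e) | (d & d) | (d & e) | (a & d) | (a & e)   [distribute & over |]
≡ (b & e) | d | (a & e)   [simplify]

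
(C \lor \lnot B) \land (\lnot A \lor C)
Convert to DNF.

C \lor (\lnot B \land \lnot A)

(C \lor \lnot B) \land (\lnot A \lor C)
≡ (C \land \lnot A) \lor (C \land C) \lor (\lnot B \land \lnot A) \lor (\lnot B \land C)
≡ C \lor (\lnot B \land \lnot A)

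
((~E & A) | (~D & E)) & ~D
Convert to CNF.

((~E & A) | (~D & E)) & ~D
≡ (~E | ~D) & (~E | E) & (A | ~D) & (A | E) & ~D   — distribute | over &
≡ (A | E) & ~D   — simplify

(A | E) & ~D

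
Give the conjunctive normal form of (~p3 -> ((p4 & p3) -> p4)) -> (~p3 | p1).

(~p3 -> ((p4 & p3) -> p4)) -> (~p3 | p1)
≡ ~(~p3 -> ((p4 & p3) -> p4)) | ~p3 | p1   — eliminate ->
≡ ~(~~p3 | ((p4 & p3) -> p4)) | ~p3 | p1   — eliminate ->
≡ ~(~~p3 | ~(p4 & p3) | p4) | ~p3 | p1   — eliminate ->
≡ (~~~p3 & ~~(p4 & p3) & ~p4) | ~p3 | p1   — De Morgan
≡ (~p3 & ~~(p4 & p3) & ~p4) | ~p3 | p1   — double negation
≡ (~p3 & p4 & p3 & ~p4) | ~p3 | p1   — double negation
≡ (~p3 | ~p3 | p1) & (p4 | ~p3 | p1) & (p3 | ~p3 | p1) & (~p4 | ~p3 | p1)   — distribute | over &
≡ ~p3 | p1   — simplify

~p3 | p1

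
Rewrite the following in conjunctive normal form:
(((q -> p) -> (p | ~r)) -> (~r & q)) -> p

(q | p | ~r) & (r | ~q | p)

(((q -> p) -> (p | ~r)) -> (~r & q)) -> p
= ~(((q -> p) -> (p | ~r)) -> (~r & q)) | p   [eliminate ->]
= ~(~((q -> p) -> (p | ~r)) | (~r & q)) | p   [eliminate ->]
= ~(~(~(q -> p) | p | ~r) | (~r & q)) | p   [eliminate ->]
= ~(~(~(~q | p) | p | ~r) | (~r & q)) | p   [eliminate ->]
= (~~(~(~q | p) | p | ~r) & ~(~r & q)) | p   [De Morgan]
= ((~(~q | p) | p | ~r) & ~(~r & q)) | p   [double negation]
= (((~~q & ~p) | p | ~r) & ~(~r & q)) | p   [De Morgan]
= (((q & ~p) | p | ~r) & ~(~r & q)) | p   [double negation]
= (((q & ~p) | p | ~r) & (~~r | ~q)) | p   [De Morgan]
= (((q & ~p) | p | ~r) & (r | ~q)) | p   [double negation]
= (q | p | ~r | p) & (~p | p | ~r | p) & (r | ~q | p)   [distribute | over &]
= (q | p | ~r) & (r | ~q | p)   [simplify]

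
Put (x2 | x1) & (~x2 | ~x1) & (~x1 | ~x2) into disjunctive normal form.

(x2 | x1) & (~x2 | ~x1) & (~x1 | ~x2)
= (x2 & ~x2 & ~x1) | (x2 & ~x2 & ~x2) | (x2 & ~x1 & ~x1) | (x2 & ~x1 & ~x2) | (x1 & ~x2 & ~x1) | (x1 & ~x2 & ~x2) | (x1 & ~x1 & ~x1) | (x1 & ~x1 & ~x2)   [distribute & over |]
= (x2 & ~x1) | (x1 & ~x2)   [simplify]

(x2 & ~x1) | (x1 & ~x2)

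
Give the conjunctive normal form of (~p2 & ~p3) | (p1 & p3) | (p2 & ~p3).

~p3 | p1

(~p2 & ~p3) | (p1 & p3) | (p2 & ~p3)
≡ (~p2 | p1 | p2) & (~p2 | p1 | ~p3) & (~p2 | p3 | p2) & (~p2 | p3 | ~p3) & (~p3 | p1 | p2) & (~p3 | p1 | ~p3) & (~p3 | p3 | p2) & (~p3 | p3 | ~p3)   (distribute | over &)
≡ ~p3 | p1   (simplify)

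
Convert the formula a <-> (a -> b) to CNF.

a <-> (a -> b)
≡ (a -> (a -> b)) & ((a -> b) -> a)   (eliminate <->)
≡ (~a | (a -> b)) & ((a -> b) -> a)   (eliminate ->)
≡ (~a | ~a | b) & ((a -> b) -> a)   (eliminate ->)
≡ (~a | ~a | b) & (~(a -> b) | a)   (eliminate ->)
≡ (~a | ~a | b) & (~(~a | b) | a)   (eliminate ->)
≡ (~a | ~a | b) & ((~~a & ~b) | a)   (De Morgan)
≡ (~a | ~a | b) & ((a & ~b) | a)   (double negation)
≡ (~a | ~a | b) & (a | a) & (~b | a)   (distribute | over &)
≡ (~a | b) & a   (simplify)

(~a | b) & a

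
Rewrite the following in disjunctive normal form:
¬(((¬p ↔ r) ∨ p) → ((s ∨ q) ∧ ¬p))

(r ∧ ¬p ∧ ¬s ∧ ¬q) ∨ p

¬(((¬p ↔ r) ∨ p) → ((s ∨ q) ∧ ¬p))
≡ ¬(¬((¬p ↔ r) ∨ p) ∨ ((s ∨ q) ∧ ¬p))   (eliminate →)
≡ ¬(¬(((¬p → r) ∧ (r → ¬p)) ∨ p) ∨ ((s ∨ q) ∧ ¬p))   (eliminate ↔)
≡ ¬(¬(((¬¬p ∨ r) ∧ (r → ¬p)) ∨ p) ∨ ((s ∨ q) ∧ ¬p))   (eliminate →)
≡ ¬(¬(((¬¬p ∨ r) ∧ (¬r ∨ ¬p)) ∨ p) ∨ ((s ∨ q) ∧ ¬p))   (eliminate →)
≡ ¬¬(((¬¬p ∨ r) ∧ (¬r ∨ ¬p)) ∨ p) ∧ ¬((s ∨ q) ∧ ¬p)   (De Morgan)
≡ (((¬¬p ∨ r) ∧ (¬r ∨ ¬p)) ∨ p) ∧ ¬((s ∨ q) ∧ ¬p)   (double negation)
≡ (((p ∨ r) ∧ (¬r ∨ ¬p)) ∨ p) ∧ ¬((s ∨ q) ∧ ¬p)   (double negation)
≡ (((p ∨ r) ∧ (¬r ∨ ¬p)) ∨ p) ∧ (¬(s ∨ q) ∨ ¬¬p)   (De Morgan)
≡ (((p ∨ r) ∧ (¬r ∨ ¬p)) ∨ p) ∧ ((¬s ∧ ¬q) ∨ ¬¬p)   (De Morgan)
≡ (((p ∨ r) ∧ (¬r ∨ ¬p)) ∨ p) ∧ ((¬s ∧ ¬q) ∨ p)   (double negation)
≡ (p ∧ ¬r ∧ ¬s ∧ ¬q) ∨ (p ∧ ¬r ∧ p) ∨ (p ∧ ¬p ∧ ¬s ∧ ¬q) ∨ (p ∧ ¬p ∧ p) ∨ (r ∧ ¬r ∧ ¬s ∧ ¬q) ∨ (r ∧ ¬r ∧ p) ∨ (r ∧ ¬p ∧ ¬s ∧ ¬q) ∨ (r ∧ ¬p ∧ p) ∨ (p ∧ ¬s ∧ ¬q) ∨ (p ∧ p)   (distribute ∧ over ∨)
≡ (r ∧ ¬p ∧ ¬s ∧ ¬q) ∨ p   (simplify)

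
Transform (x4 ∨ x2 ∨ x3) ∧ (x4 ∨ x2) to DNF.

(x4 ∨ x2 ∨ x3) ∧ (x4 ∨ x2)
≡ (x4 ∧ x4) ∨ (x4 ∧ x2) ∨ (x2 ∧ x4) ∨ (x2 ∧ x2) ∨ (x3 ∧ x4) ∨ (x3 ∧ x2)   — distribute ∧ over ∨
≡ x4 ∨ x2   — simplify

x4 ∨ x2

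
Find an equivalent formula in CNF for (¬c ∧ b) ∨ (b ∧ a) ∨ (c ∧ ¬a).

(¬c ∧ b) ∨ (b ∧ a) ∨ (c ∧ ¬a)
≡ (¬c ∨ b ∨ c) ∧ (¬c ∨ b ∨ ¬a) ∧ (¬c ∨ a ∨ c) ∧ (¬c ∨ a ∨ ¬a) ∧ (b ∨ b ∨ c) ∧ (b ∨ b ∨ ¬a) ∧ (b ∨ a ∨ c) ∧ (b ∨ a ∨ ¬a)   (distribute ∨ over ∧)
≡ (b ∨ c) ∧ (b ∨ ¬a)   (simplify)

(b ∨ c) ∧ (b ∨ ¬a)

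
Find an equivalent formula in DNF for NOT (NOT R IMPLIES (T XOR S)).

NOT (NOT R IMPLIES (T XOR S))
≡ NOT (NOT NOT R OR (T XOR S))
≡ NOT (NOT NOT R OR (T AND NOT S) OR (NOT T AND S))
≡ NOT NOT NOT R AND NOT (T AND NOT S) AND NOT (NOT T AND S)
≡ NOT R AND NOT (T AND NOT S) AND NOT (NOT T AND S)
≡ NOT R AND (NOT T OR NOT NOT S) AND NOT (NOT T AND S)
≡ NOT R AND (NOT T OR S) AND NOT (NOT T AND S)
≡ NOT R AND (NOT T OR S) AND (NOT NOT T OR NOT S)
≡ NOT R AND (NOT T OR S) AND (T OR NOT S)
≡ (NOT R AND NOT T AND T) OR (NOT R AND NOT T AND NOT S) OR (NOT R AND S AND T) OR (NOT R AND S AND NOT S)
≡ (NOT R AND NOT T AND NOT S) OR (NOT R AND S AND T)

(NOT R AND NOT T AND NOT S) OR (NOT R AND S AND T)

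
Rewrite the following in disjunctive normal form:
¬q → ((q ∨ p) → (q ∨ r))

q ∨ (¬q ∧ ¬p) ∨ r

¬q → ((q ∨ p) → (q ∨ r))
≡ ¬¬q ∨ ((q ∨ p) → (q ∨ r))   — eliminate →
≡ ¬¬q ∨ ¬(q ∨ p) ∨ q ∨ r   — eliminate →
≡ q ∨ ¬(q ∨ p) ∨ q ∨ r   — double negation
≡ q ∨ (¬q ∧ ¬p) ∨ q ∨ r   — De Morgan
≡ q ∨ (¬q ∧ ¬p) ∨ r   — simplify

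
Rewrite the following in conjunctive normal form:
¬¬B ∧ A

B ∧ A

¬¬B ∧ A
⇔ B ∧ A   (double negation)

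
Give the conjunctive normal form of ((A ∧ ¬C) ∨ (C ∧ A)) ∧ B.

((A ∧ ¬C) ∨ (C ∧ A)) ∧ B
= (A ∨ C) ∧ (A ∨ A) ∧ (¬C ∨ C) ∧ (¬C ∨ A) ∧ B   [distribute ∨ over ∧]
= A ∧ B   [simplify]

A ∧ B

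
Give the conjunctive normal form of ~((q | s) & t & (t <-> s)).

~s | ~t

~((q | s) & t & (t <-> s))
≡ ~((q | s) & t & (t -> s) & (s -> t))
≡ ~((q | s) & t & (~t | s) & (s -> t))
≡ ~((q | s) & t & (~t | s) & (~s | t))
≡ ~(q | s) | ~t | ~(~t | s) | ~(~s | t)
≡ (~q & ~s) | ~t | ~(~t | s) | ~(~s | t)
≡ (~q & ~s) | ~t | (~~t & ~s) | ~(~s | t)
≡ (~q & ~s) | ~t | (t & ~s) | ~(~s | t)
≡ (~q & ~s) | ~t | (t & ~s) | (~~s & ~t)
≡ (~q & ~s) | ~t | (t & ~s) | (s & ~t)
≡ (~q | ~t | t | s) & (~q | ~t | t | ~t) & (~q | ~t | ~s | s) & (~q | ~t | ~s | ~t) & (~s | ~t | t | s) & (~s | ~t | t | ~t) & (~s | ~t | ~s | s) & (~s | ~t | ~s | ~t)
≡ ~s | ~t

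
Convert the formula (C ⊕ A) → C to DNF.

(¬C ∧ ¬A) ∨ C

(C ⊕ A) → C
≡ ¬(C ⊕ A) ∨ C   — eliminate →
≡ ¬((C ∧ ¬A) ∨ (¬C ∧ A)) ∨ C   — expand ⊕
≡ (¬(C ∧ ¬A) ∧ ¬(¬C ∧ A)) ∨ C   — De Morgan
≡ ((¬C ∨ ¬¬A) ∧ ¬(¬C ∧ A)) ∨ C   — De Morgan
≡ ((¬C ∨ A) ∧ ¬(¬C ∧ A)) ∨ C   — double negation
≡ ((¬C ∨ A) ∧ (¬¬C ∨ ¬A)) ∨ C   — De Morgan
≡ ((¬C ∨ A) ∧ (C ∨ ¬A)) ∨ C   — double negation
≡ (¬C ∧ C) ∨ (¬C ∧ ¬A) ∨ (A ∧ C) ∨ (A ∧ ¬A) ∨ C   — distribute ∧ over ∨
≡ (¬C ∧ ¬A) ∨ C   — simplify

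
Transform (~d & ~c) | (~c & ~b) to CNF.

(~d & ~c) | (~c & ~b)
⇔ (~d | ~c) & (~d | ~b) & (~c | ~c) & (~c | ~b)   — distribute | over &
⇔ (~d | ~b) & ~c   — simplify

(~d | ~b) & ~c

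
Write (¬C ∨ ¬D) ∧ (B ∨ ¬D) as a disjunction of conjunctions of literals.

(¬C ∨ ¬D) ∧ (B ∨ ¬D)
≡ (¬C ∧ B) ∨ (¬C ∧ ¬D) ∨ (¬D ∧ B) ∨ (¬D ∧ ¬D)   [distribute ∧ over ∨]
≡ (¬C ∧ B) ∨ ¬D   [simplify]

(¬C ∧ B) ∨ ¬D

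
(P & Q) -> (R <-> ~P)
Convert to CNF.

~P | ~Q | ~R

(P & Q) -> (R <-> ~P)
= ~(P & Q) | (R <-> ~P)   [eliminate ->]
= ~(P & Q) | ((R -> ~P) & (~P -> R))   [eliminate <->]
= ~(P & Q) | ((~R | ~P) & (~P -> R))   [eliminate ->]
= ~(P & Q) | ((~R | ~P) & (~~P | R))   [eliminate ->]
= ~P | ~Q | ((~R | ~P) & (~~P | R))   [De Morgan]
= ~P | ~Q | ((~R | ~P) & (P | R))   [double negation]
= (~P | ~Q | ~R | ~P) & (~P | ~Q | P | R)   [distribute | over &]
= ~P | ~Q | ~R   [simplify]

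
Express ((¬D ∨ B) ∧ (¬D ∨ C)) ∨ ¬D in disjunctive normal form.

((¬D ∨ B) ∧ (¬D ∨ C)) ∨ ¬D
⇔ (¬D ∧ ¬D) ∨ (¬D ∧ C) ∨ (B ∧ ¬D) ∨ (B ∧ C) ∨ ¬D   [distribute ∧ over ∨]
⇔ ¬D ∨ (B ∧ C)   [simplify]

¬D ∨ (B ∧ C)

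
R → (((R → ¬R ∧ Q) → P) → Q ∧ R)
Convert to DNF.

R → (((R → ¬R ∧ Q) → P) → Q ∧ R)
≡ ¬R ∨ (((R → ¬R ∧ Q) → P) → Q ∧ R)   [eliminate →]
≡ ¬R ∨ ¬((R → ¬R ∧ Q) → P) ∨ Q ∧ R   [eliminate →]
≡ ¬R ∨ ¬(¬(R → ¬R ∧ Q) ∨ P) ∨ Q ∧ R   [eliminate →]
≡ ¬R ∨ ¬(¬(¬R ∨ ¬R ∧ Q) ∨ P) ∨ Q ∧ R   [eliminate →]
≡ ¬R ∨ ¬¬(¬R ∨ ¬R ∧ Q) ∧ ¬P ∨ Q ∧ R   [De Morgan]
≡ ¬R ∨ (¬R ∨ ¬R ∧ Q) ∧ ¬P ∨ Q ∧ R   [double negation]
≡ ¬R ∨ ¬R ∧ ¬P ∨ ¬R ∧ Q ∧ ¬P ∨ Q ∧ R   [distribute ∧ over ∨]
≡ ¬R ∨ Q ∧ R   [simplify]

¬R ∨ Q ∧ R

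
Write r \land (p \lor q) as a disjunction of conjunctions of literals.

r \land (p \lor q)
≡ (r \land p) \lor (r \land q)   [distribute \land over \lor]

(r \land p) \lor (r \land q)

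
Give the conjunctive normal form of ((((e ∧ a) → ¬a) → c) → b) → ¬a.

(e ∨ c ∨ ¬a) ∧ (¬b ∨ ¬a)

((((e ∧ a) → ¬a) → c) → b) → ¬a
≡ ¬((((e ∧ a) → ¬a) → c) → b) ∨ ¬a
≡ ¬(¬(((e ∧ a) → ¬a) → c) ∨ b) ∨ ¬a
≡ ¬(¬(¬((e ∧ a) → ¬a) ∨ c) ∨ b) ∨ ¬a
≡ ¬(¬(¬(¬(e ∧ a) ∨ ¬a) ∨ c) ∨ b) ∨ ¬a
≡ (¬¬(¬(¬(e ∧ a) ∨ ¬a) ∨ c) ∧ ¬b) ∨ ¬a
≡ ((¬(¬(e ∧ a) ∨ ¬a) ∨ c) ∧ ¬b) ∨ ¬a
≡ (((¬¬(e ∧ a) ∧ ¬¬a) ∨ c) ∧ ¬b) ∨ ¬a
≡ (((e ∧ a ∧ ¬¬a) ∨ c) ∧ ¬b) ∨ ¬a
≡ (((e ∧ a ∧ a) ∨ c) ∧ ¬b) ∨ ¬a
≡ (e ∨ c ∨ ¬a) ∧ (a ∨ c ∨ ¬a) ∧ (a ∨ c ∨ ¬a) ∧ (¬b ∨ ¬a)
≡ (e ∨ c ∨ ¬a) ∧ (¬b ∨ ¬a)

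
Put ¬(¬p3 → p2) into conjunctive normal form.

¬p3 ∧ ¬p2

¬(¬p3 → p2)
≡ ¬(¬¬p3 ∨ p2)   [eliminate →]
≡ ¬¬¬p3 ∧ ¬p2   [De Morgan]
≡ ¬p3 ∧ ¬p2   [double negation]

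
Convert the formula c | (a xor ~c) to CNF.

c | ~a

c | (a xor ~c)
⇔ c | ((a | ~c) & ~(a & ~c))   — expand xor
⇔ c | ((a | ~c) & (~a | ~~c))   — De Morgan
⇔ c | ((a | ~c) & (~a | c))   — double negation
⇔ (c | a | ~c) & (c | ~a | c)   — distribute | over &
⇔ c | ~a   — simplify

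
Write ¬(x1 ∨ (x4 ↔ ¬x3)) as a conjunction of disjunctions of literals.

¬x1 ∧ (x4 ∨ ¬x3) ∧ (x3 ∨ ¬x4)

¬(x1 ∨ (x4 ↔ ¬x3))
≡ ¬(x1 ∨ ((x4 → ¬x3) ∧ (¬x3 → x4)))   [eliminate ↔]
≡ ¬(x1 ∨ ((¬x4 ∨ ¬x3) ∧ (¬x3 → x4)))   [eliminate →]
≡ ¬(x1 ∨ ((¬x4 ∨ ¬x3) ∧ (¬¬x3 ∨ x4)))   [eliminate →]
≡ ¬x1 ∧ ¬((¬x4 ∨ ¬x3) ∧ (¬¬x3 ∨ x4))   [De Morgan]
≡ ¬x1 ∧ (¬(¬x4 ∨ ¬x3) ∨ ¬(¬¬x3 ∨ x4))   [De Morgan]
≡ ¬x1 ∧ ((¬¬x4 ∧ ¬¬x3) ∨ ¬(¬¬x3 ∨ x4))   [De Morgan]
≡ ¬x1 ∧ ((x4 ∧ ¬¬x3) ∨ ¬(¬¬x3 ∨ x4))   [double negation]
≡ ¬x1 ∧ ((x4 ∧ x3) ∨ ¬(¬¬x3 ∨ x4))   [double negation]
≡ ¬x1 ∧ ((x4 ∧ x3) ∨ (¬¬¬x3 ∧ ¬x4))   [De Morgan]
≡ ¬x1 ∧ ((x4 ∧ x3) ∨ (¬x3 ∧ ¬x4))   [double negation]
≡ ¬x1 ∧ (x4 ∨ ¬x3) ∧ (x4 ∨ ¬x4) ∧ (x3 ∨ ¬x3) ∧ (x3 ∨ ¬x4)   [distribute ∨ over ∧]
≡ ¬x1 ∧ (x4 ∨ ¬x3) ∧ (x3 ∨ ¬x4)   [simplify]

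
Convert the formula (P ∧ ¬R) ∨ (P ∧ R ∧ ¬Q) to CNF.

(P ∧ ¬R) ∨ (P ∧ R ∧ ¬Q)
≡ (P ∨ P) ∧ (P ∨ R) ∧ (P ∨ ¬Q) ∧ (¬R ∨ P) ∧ (¬R ∨ R) ∧ (¬R ∨ ¬Q)   — distribute ∨ over ∧
≡ P ∧ (¬R ∨ ¬Q)   — simplify

P ∧ (¬R ∨ ¬Q)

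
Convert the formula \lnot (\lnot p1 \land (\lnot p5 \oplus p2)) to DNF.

p1 \lor (p5 \land \lnot p2) \lor (p2 \land \lnot p5)

\lnot (\lnot p1 \land (\lnot p5 \oplus p2))
= \lnot (\lnot p1 \land ((\lnot p5 \land \lnot p2) \lor (\lnot \lnot p5 \land p2)))   (expand \oplus)
= \lnot \lnot p1 \lor \lnot ((\lnot p5 \land \lnot p2) \lor (\lnot \lnot p5 \land p2))   (De Morgan)
= p1 \lor \lnot ((\lnot p5 \land \lnot p2) \lor (\lnot \lnot p5 \land p2))   (double negation)
= p1 \lor (\lnot (\lnot p5 \land \lnot p2) \land \lnot (\lnot \lnot p5 \land p2))   (De Morgan)
= p1 \lor ((\lnot \lnot p5 \lor \lnot \lnot p2) \land \lnot (\lnot \lnot p5 \land p2))   (De Morgan)
= p1 \lor ((p5 \lor \lnot \lnot p2) \land \lnot (\lnot \lnot p5 \land p2))   (double negation)
= p1 \lor ((p5 \lor p2) \land \lnot (\lnot \lnot p5 \land p2))   (double negation)
= p1 \lor ((p5 \lor p2) \land (\lnot \lnot \lnot p5 \lor \lnot p2))   (De Morgan)
= p1 \lor ((p5 \lor p2) \land (\lnot p5 \lor \lnot p2))   (double negation)
= p1 \lor (p5 \land \lnot p5) \lor (p5 \land \lnot p2) \lor (p2 \land \lnot p5) \lor (p2 \land \lnot p2)   (distribute \land over \lor)
= p1 \lor (p5 \land \lnot p2) \lor (p2 \land \lnot p5)   (simplify)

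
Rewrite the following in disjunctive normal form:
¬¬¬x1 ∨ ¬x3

¬x1 ∨ ¬x3

¬¬¬x1 ∨ ¬x3
≡ ¬x1 ∨ ¬x3   — double negation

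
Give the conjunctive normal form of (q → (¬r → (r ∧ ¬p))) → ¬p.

(q ∨ ¬p) ∧ (¬r ∨ ¬p)

(q → (¬r → (r ∧ ¬p))) → ¬p
= ¬(q → (¬r → (r ∧ ¬p))) ∨ ¬p   — eliminate →
= ¬(¬q ∨ (¬r → (r ∧ ¬p))) ∨ ¬p   — eliminate →
= ¬(¬q ∨ ¬¬r ∨ (r ∧ ¬p)) ∨ ¬p   — eliminate →
= (¬¬q ∧ ¬¬¬r ∧ ¬(r ∧ ¬p)) ∨ ¬p   — De Morgan
= (q ∧ ¬¬¬r ∧ ¬(r ∧ ¬p)) ∨ ¬p   — double negation
= (q ∧ ¬r ∧ ¬(r ∧ ¬p)) ∨ ¬p   — double negation
= (q ∧ ¬r ∧ (¬r ∨ ¬¬p)) ∨ ¬p   — De Morgan
= (q ∧ ¬r ∧ (¬r ∨ p)) ∨ ¬p   — double negation
= (q ∨ ¬p) ∧ (¬r ∨ ¬p) ∧ (¬r ∨ p ∨ ¬p)   — distribute ∨ over ∧
= (q ∨ ¬p) ∧ (¬r ∨ ¬p)   — simplify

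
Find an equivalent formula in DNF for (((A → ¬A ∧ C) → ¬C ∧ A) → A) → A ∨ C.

A ∨ C

(((A → ¬A ∧ C) → ¬C ∧ A) → A) → A ∨ C
≡ ¬(((A → ¬A ∧ C) → ¬C ∧ A) → A) ∨ A ∨ C   (eliminate →)
≡ ¬(¬((A → ¬A ∧ C) → ¬C ∧ A) ∨ A) ∨ A ∨ C   (eliminate →)
≡ ¬(¬(¬(A → ¬A ∧ C) ∨ ¬C ∧ A) ∨ A) ∨ A ∨ C   (eliminate →)
≡ ¬(¬(¬(¬A ∨ ¬A ∧ C) ∨ ¬C ∧ A) ∨ A) ∨ A ∨ C   (eliminate →)
≡ ¬¬(¬(¬A ∨ ¬A ∧ C) ∨ ¬C ∧ A) ∧ ¬A ∨ A ∨ C   (De Morgan)
≡ (¬(¬A ∨ ¬A ∧ C) ∨ ¬C ∧ A) ∧ ¬A ∨ A ∨ C   (double negation)
≡ (¬¬A ∧ ¬(¬A ∧ C) ∨ ¬C ∧ A) ∧ ¬A ∨ A ∨ C   (De Morgan)
≡ (A ∧ ¬(¬A ∧ C) ∨ ¬C ∧ A) ∧ ¬A ∨ A ∨ C   (double negation)
≡ (A ∧ (¬¬A ∨ ¬C) ∨ ¬C ∧ A) ∧ ¬A ∨ A ∨ C   (De Morgan)
≡ (A ∧ (A ∨ ¬C) ∨ ¬C ∧ A) ∧ ¬A ∨ A ∨ C   (double negation)
≡ A ∧ A ∧ ¬A ∨ A ∧ ¬C ∧ ¬A ∨ ¬C ∧ A ∧ ¬A ∨ A ∨ C   (distribute ∧ over ∨)
≡ A ∨ C   (simplify)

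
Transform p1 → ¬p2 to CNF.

¬p1 ∨ ¬p2

p1 → ¬p2
= ¬p1 ∨ ¬p2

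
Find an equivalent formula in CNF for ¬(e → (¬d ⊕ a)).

¬(e → (¬d ⊕ a))
≡ ¬(¬e ∨ (¬d ⊕ a))   [eliminate →]
≡ ¬(¬e ∨ ((¬d ∨ a) ∧ ¬(¬d ∧ a)))   [expand ⊕]
≡ ¬¬e ∧ ¬((¬d ∨ a) ∧ ¬(¬d ∧ a))   [De Morgan]
≡ e ∧ ¬((¬d ∨ a) ∧ ¬(¬d ∧ a))   [double negation]
≡ e ∧ (¬(¬d ∨ a) ∨ ¬¬(¬d ∧ a))   [De Morgan]
≡ e ∧ ((¬¬d ∧ ¬a) ∨ ¬¬(¬d ∧ a))   [De Morgan]
≡ e ∧ ((d ∧ ¬a) ∨ ¬¬(¬d ∧ a))   [double negation]
≡ e ∧ ((d ∧ ¬a) ∨ (¬d ∧ a))   [double negation]
≡ e ∧ (d ∨ ¬d) ∧ (d ∨ a) ∧ (¬a ∨ ¬d) ∧ (¬a ∨ a)   [distribute ∨ over ∧]
≡ e ∧ (d ∨ a) ∧ (¬a ∨ ¬d)   [simplify]

e ∧ (d ∨ a) ∧ (¬a ∨ ¬d)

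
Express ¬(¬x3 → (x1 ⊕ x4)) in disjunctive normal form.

(¬x3 ∧ ¬x1 ∧ ¬x4) ∨ (¬x3 ∧ x4 ∧ x1)

¬(¬x3 → (x1 ⊕ x4))
⇔ ¬(¬¬x3 ∨ (x1 ⊕ x4))   — eliminate →
⇔ ¬(¬¬x3 ∨ (x1 ∧ ¬x4) ∨ (¬x1 ∧ x4))   — expand ⊕
⇔ ¬¬¬x3 ∧ ¬(x1 ∧ ¬x4) ∧ ¬(¬x1 ∧ x4)   — De Morgan
⇔ ¬x3 ∧ ¬(x1 ∧ ¬x4) ∧ ¬(¬x1 ∧ x4)   — double negation
⇔ ¬x3 ∧ (¬x1 ∨ ¬¬x4) ∧ ¬(¬x1 ∧ x4)   — De Morgan
⇔ ¬x3 ∧ (¬x1 ∨ x4) ∧ ¬(¬x1 ∧ x4)   — double negation
⇔ ¬x3 ∧ (¬x1 ∨ x4) ∧ (¬¬x1 ∨ ¬x4)   — De Morgan
⇔ ¬x3 ∧ (¬x1 ∨ x4) ∧ (x1 ∨ ¬x4)   — double negation
⇔ (¬x3 ∧ ¬x1 ∧ x1) ∨ (¬x3 ∧ ¬x1 ∧ ¬x4) ∨ (¬x3 ∧ x4 ∧ x1) ∨ (¬x3 ∧ x4 ∧ ¬x4)   — distribute ∧ over ∨
⇔ (¬x3 ∧ ¬x1 ∧ ¬x4) ∨ (¬x3 ∧ x4 ∧ x1)   — simplify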